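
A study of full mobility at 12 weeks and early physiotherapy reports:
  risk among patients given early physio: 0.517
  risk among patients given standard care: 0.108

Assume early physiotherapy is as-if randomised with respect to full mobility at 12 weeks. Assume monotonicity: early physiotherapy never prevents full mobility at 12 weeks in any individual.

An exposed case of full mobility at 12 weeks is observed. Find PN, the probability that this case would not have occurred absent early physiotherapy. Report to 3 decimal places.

Let p₁ = 0.517, p₀ = 0.108.
Under exogeneity and monotonicity, PN = (p₁ − p₀) / p₁.
PN = (0.517 − 0.108) / 0.517 = 0.409 / 0.517 ≈ 0.7911

PN ≈ 0.791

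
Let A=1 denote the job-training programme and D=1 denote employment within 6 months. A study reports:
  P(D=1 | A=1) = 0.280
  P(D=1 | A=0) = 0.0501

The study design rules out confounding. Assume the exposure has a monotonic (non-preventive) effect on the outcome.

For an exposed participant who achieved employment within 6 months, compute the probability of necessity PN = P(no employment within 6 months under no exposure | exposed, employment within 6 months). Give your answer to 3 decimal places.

PN ≈ 0.821

Let p₁ = 0.28, p₀ = 0.0501.
Under exogeneity and monotonicity, PN = (p₁ − p₀) / p₁.
PN = (0.28 − 0.0501) / 0.28 = 0.2299 / 0.28 ≈ 0.8211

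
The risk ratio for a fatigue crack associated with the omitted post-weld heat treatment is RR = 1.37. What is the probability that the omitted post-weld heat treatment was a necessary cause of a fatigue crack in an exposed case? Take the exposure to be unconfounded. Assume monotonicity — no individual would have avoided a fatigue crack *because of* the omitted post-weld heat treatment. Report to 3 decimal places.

PN ≈ 0.270

Under exogeneity and monotonicity, PN = (RR − 1) / RR = 1 − 1/RR.
PN = (1.37 − 1) / 1.37 = 0.37 / 1.37 ≈ 0.2701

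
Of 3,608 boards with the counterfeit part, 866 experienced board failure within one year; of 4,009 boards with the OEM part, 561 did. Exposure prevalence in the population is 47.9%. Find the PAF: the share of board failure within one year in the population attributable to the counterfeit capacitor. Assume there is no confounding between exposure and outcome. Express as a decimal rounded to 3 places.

PAF ≈ 0.255

p₁ = P(outcome | exposed) = 866/3608 = 0.24002
p₀ = P(outcome | unexposed) = 561/4009 = 0.13994
Overall risk P(Y=1) = π·p₁ + (1−π)·p₀ = 0.479×0.24002 + 0.521×0.13994 = 0.18788.
Under exogeneity, PAF = [P(Y=1) − p₀] / P(Y=1).
PAF = (0.18788 − 0.13994) / 0.18788 ≈ 0.2552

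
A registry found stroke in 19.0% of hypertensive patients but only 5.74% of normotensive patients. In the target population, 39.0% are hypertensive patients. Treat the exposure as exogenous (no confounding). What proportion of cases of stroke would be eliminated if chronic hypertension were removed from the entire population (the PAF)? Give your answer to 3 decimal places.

PAF ≈ 0.474

p₁ = 0.19, p₀ = 0.0574.
Overall risk P(Y=1) = π·p₁ + (1−π)·p₀ = 0.39×0.19 + 0.61×0.0574 = 0.10911.
Under exogeneity, PAF = [P(Y=1) − p₀] / P(Y=1).
PAF = (0.10911 − 0.0574) / 0.10911 ≈ 0.4739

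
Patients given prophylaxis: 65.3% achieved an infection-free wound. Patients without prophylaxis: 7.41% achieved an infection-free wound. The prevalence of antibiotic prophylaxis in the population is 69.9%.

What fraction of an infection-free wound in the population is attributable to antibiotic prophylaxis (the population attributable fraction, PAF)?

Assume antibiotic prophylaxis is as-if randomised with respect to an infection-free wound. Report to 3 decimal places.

p₁ = 0.653, p₀ = 0.0741.
Overall risk P(Y=1) = π·p₁ + (1−π)·p₀ = 0.699×0.653 + 0.301×0.0741 = 0.47875.
Under exogeneity, PAF = [P(Y=1) − p₀] / P(Y=1).
PAF = (0.47875 − 0.0741) / 0.47875 ≈ 0.8452

PAF ≈ 0.845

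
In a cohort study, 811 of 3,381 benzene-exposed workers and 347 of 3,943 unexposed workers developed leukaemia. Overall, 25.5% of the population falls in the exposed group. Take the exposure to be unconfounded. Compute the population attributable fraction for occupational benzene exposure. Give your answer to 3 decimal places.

PAF ≈ 0.306

p₁ = P(outcome | exposed) = 811/3381 = 0.23987
p₀ = P(outcome | unexposed) = 347/3943 = 0.088004
Overall risk P(Y=1) = π·p₁ + (1−π)·p₀ = 0.255×0.23987 + 0.745×0.088004 = 0.12673.
Under exogeneity, PAF = [P(Y=1) − p₀] / P(Y=1).
PAF = (0.12673 − 0.088004) / 0.12673 ≈ 0.3056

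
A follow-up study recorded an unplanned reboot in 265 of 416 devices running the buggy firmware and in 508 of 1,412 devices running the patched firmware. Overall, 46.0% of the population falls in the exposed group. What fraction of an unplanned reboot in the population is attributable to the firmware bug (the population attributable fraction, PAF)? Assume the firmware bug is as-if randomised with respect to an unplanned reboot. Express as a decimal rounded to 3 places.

p₁ = P(outcome | exposed) = 265/416 = 0.63702
p₀ = P(outcome | unexposed) = 508/1412 = 0.35977
Overall risk P(Y=1) = π·p₁ + (1−π)·p₀ = 0.46×0.63702 + 0.54×0.35977 = 0.48731.
Under exogeneity, PAF = [P(Y=1) − p₀] / P(Y=1).
PAF = (0.48731 − 0.35977) / 0.48731 ≈ 0.2617

PAF ≈ 0.262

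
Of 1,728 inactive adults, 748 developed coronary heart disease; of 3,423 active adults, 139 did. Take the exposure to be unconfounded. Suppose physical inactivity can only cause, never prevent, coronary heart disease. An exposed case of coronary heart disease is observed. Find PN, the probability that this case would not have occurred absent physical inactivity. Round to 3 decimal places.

p₁ = P(outcome | exposed) = 748/1728 = 0.43287
p₀ = P(outcome | unexposed) = 139/3423 = 0.040608
Under exogeneity and monotonicity, PN = (p₁ − p₀) / p₁.
PN = (0.43287 − 0.040608) / 0.43287 = 0.39226 / 0.43287 ≈ 0.9062

PN ≈ 0.906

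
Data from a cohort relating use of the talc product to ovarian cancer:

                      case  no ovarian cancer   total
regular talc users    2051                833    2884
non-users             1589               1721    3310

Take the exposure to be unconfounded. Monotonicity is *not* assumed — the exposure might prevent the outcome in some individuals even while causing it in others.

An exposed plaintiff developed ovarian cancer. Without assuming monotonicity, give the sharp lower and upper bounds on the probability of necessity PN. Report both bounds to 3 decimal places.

p₁ = P(outcome | exposed) = 2051/2884 = 0.71117
p₀ = P(outcome | unexposed) = 1589/3310 = 0.48006
Under exogeneity alone the bounds on PN are max{0,(p₁−p₀)/p₁} ≤ PN ≤ min{1,(1−p₀)/p₁}.
  lower = (p₁ − p₀)/p₁ = 0.2311 / 0.71117 ≈ 0.3250
  upper = min{1, (1 − p₀)/p₁} = 0.51994 / 0.71117 ≈ 0.7311

0.325 ≤ PN ≤ 0.731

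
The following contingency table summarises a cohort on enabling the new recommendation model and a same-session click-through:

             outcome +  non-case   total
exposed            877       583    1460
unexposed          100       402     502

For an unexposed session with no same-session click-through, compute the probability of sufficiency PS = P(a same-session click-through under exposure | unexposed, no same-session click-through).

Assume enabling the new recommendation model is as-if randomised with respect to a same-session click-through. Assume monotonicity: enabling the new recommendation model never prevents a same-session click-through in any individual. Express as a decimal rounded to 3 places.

p₁ = P(outcome | exposed) = 877/1460 = 0.60068
p₀ = P(outcome | unexposed) = 100/502 = 0.1992
Under exogeneity and monotonicity, PS = (p₁ − p₀) / (1 − p₀).
PS = (0.60068 − 0.1992) / (1 − 0.1992) = 0.40148 / 0.8008 ≈ 0.5014

PS ≈ 0.501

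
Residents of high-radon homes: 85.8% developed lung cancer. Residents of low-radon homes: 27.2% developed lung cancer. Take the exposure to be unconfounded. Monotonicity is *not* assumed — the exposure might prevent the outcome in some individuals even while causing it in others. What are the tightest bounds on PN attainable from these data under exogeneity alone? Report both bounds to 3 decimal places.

0.683 ≤ PN ≤ 0.848

p₁ = 0.858, p₀ = 0.272.
Under exogeneity alone the bounds on PN are max{0,(p₁−p₀)/p₁} ≤ PN ≤ min{1,(1−p₀)/p₁}.
  lower = (p₁ − p₀)/p₁ = 0.586 / 0.858 ≈ 0.6830
  upper = min{1, (1 − p₀)/p₁} = 0.728 / 0.858 ≈ 0.8485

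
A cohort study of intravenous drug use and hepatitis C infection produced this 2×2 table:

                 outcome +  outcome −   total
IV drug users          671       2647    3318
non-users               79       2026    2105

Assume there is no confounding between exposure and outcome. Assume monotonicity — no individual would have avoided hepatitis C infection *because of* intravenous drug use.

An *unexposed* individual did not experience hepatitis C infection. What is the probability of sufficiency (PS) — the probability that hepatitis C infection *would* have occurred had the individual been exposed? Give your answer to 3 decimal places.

PS ≈ 0.171

p₁ = P(outcome | exposed) = 671/3318 = 0.20223
p₀ = P(outcome | unexposed) = 79/2105 = 0.03753
Under exogeneity and monotonicity, PS = (p₁ − p₀)/(1 − p₀).
PS = (0.20223 − 0.03753) / 0.96247 ≈ 0.1711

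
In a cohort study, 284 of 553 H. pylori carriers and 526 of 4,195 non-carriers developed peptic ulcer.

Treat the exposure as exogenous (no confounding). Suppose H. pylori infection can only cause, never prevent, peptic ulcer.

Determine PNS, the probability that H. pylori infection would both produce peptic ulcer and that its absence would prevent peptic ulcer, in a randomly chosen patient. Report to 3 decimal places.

PNS ≈ 0.388

p₁ = P(outcome | exposed) = 284/553 = 0.51356
p₀ = P(outcome | unexposed) = 526/4195 = 0.12539
Under exogeneity and monotonicity, PNS = p₁ − p₀.
PNS = 0.51356 − 0.12539 = 0.38818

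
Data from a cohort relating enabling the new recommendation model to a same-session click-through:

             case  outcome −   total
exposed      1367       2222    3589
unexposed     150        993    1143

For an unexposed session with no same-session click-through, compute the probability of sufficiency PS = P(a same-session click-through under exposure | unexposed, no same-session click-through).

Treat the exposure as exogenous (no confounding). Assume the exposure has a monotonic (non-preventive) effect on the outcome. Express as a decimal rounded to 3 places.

PS ≈ 0.287

p₁ = P(outcome | exposed) = 1367/3589 = 0.38089
p₀ = P(outcome | unexposed) = 150/1143 = 0.13123
Under exogeneity and monotonicity, PS = (p₁ − p₀)/(1 − p₀).
PS = (0.38089 − 0.13123) / 0.86877 ≈ 0.2874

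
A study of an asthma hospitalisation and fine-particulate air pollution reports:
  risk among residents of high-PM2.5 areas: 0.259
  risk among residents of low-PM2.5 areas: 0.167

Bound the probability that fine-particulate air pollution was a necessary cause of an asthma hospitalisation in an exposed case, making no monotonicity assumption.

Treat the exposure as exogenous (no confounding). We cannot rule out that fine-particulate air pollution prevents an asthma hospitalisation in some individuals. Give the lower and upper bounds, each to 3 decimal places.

0.355 ≤ PN ≤ 1.000

Let p₁ = 0.259, p₀ = 0.167.
Under exogeneity alone the bounds on PN are max{0,(p₁−p₀)/p₁} ≤ PN ≤ min{1,(1−p₀)/p₁}.
  lower = (p₁ − p₀)/p₁ = 0.092 / 0.259 ≈ 0.3552
  upper = min{1, (1 − p₀)/p₁} = 0.833 / 0.259 ≈ 3.2162 → capped at 1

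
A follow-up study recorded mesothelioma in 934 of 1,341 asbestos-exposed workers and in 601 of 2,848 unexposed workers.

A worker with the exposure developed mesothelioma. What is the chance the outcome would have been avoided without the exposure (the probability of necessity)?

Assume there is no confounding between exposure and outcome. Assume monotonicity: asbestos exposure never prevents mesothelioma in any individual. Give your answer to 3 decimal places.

p₁ = P(outcome | exposed) = 934/1341 = 0.6965
p₀ = P(outcome | unexposed) = 601/2848 = 0.21103
Under exogeneity and monotonicity, PN = (p₁ − p₀) / p₁.
PN = (0.6965 − 0.21103) / 0.6965 = 0.48547 / 0.6965 ≈ 0.6970

PN ≈ 0.697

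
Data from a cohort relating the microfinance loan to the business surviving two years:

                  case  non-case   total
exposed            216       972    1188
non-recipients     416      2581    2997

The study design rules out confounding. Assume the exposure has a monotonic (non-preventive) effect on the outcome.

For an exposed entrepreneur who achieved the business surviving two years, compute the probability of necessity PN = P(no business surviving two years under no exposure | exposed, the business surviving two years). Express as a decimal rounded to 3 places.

p₁ = P(outcome | exposed) = 216/1188 = 0.18182
p₀ = P(outcome | unexposed) = 416/2997 = 0.13881
Under exogeneity and monotonicity, PN = (p₁ − p₀)/p₁.
PN = (0.18182 − 0.13881) / 0.18182 ≈ 0.2366

PN ≈ 0.237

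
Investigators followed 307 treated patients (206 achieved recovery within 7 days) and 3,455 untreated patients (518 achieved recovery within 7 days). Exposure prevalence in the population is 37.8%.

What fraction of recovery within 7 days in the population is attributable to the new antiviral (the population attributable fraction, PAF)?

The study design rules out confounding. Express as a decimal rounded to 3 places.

PAF ≈ 0.568

p₁ = P(outcome | exposed) = 206/307 = 0.67101
p₀ = P(outcome | unexposed) = 518/3455 = 0.14993
Overall risk P(Y=1) = π·p₁ + (1−π)·p₀ = 0.378×0.67101 + 0.622×0.14993 = 0.3469.
Under exogeneity, PAF = [P(Y=1) − p₀] / P(Y=1).
PAF = (0.3469 − 0.14993) / 0.3469 ≈ 0.5678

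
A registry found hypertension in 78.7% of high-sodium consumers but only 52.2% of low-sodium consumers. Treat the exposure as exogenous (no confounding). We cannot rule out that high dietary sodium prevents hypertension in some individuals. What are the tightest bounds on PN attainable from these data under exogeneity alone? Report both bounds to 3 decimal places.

0.337 ≤ PN ≤ 0.607

p₁ = 0.787, p₀ = 0.522.
Under exogeneity alone the bounds on PN are max{0,(p₁−p₀)/p₁} ≤ PN ≤ min{1,(1−p₀)/p₁}.
  lower = (p₁ − p₀)/p₁ = 0.265 / 0.787 ≈ 0.3367
  upper = min{1, (1 − p₀)/p₁} = 0.478 / 0.787 ≈ 0.6074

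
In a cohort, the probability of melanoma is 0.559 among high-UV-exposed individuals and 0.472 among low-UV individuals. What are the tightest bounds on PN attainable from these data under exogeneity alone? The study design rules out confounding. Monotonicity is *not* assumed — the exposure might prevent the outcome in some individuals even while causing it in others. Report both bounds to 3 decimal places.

Let p₁ = 0.559, p₀ = 0.472.
Under exogeneity alone the bounds on PN are max{0,(p₁−p₀)/p₁} ≤ PN ≤ min{1,(1−p₀)/p₁}.
  lower = (p₁ − p₀)/p₁ = 0.087 / 0.559 ≈ 0.1556
  upper = min{1, (1 − p₀)/p₁} = 0.528 / 0.559 ≈ 0.9445

0.156 ≤ PN ≤ 0.945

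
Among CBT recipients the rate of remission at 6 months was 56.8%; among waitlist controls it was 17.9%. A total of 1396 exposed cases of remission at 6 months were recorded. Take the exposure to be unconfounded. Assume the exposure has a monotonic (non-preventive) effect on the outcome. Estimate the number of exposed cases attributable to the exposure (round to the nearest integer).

about 956 cases

p₁ = 0.568, p₀ = 0.179.
PN = (p₁ − p₀)/p₁ = (0.568 − 0.179) / 0.568 ≈ 0.68486.
Attributable cases ≈ PN × (exposed cases) = 0.68486 × 1396 ≈ 956.06.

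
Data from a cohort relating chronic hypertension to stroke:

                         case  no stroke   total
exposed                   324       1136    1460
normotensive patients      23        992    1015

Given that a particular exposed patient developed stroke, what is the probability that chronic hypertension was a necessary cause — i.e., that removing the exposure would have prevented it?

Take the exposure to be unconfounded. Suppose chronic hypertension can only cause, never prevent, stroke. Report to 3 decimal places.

p₁ = P(outcome | exposed) = 324/1460 = 0.22192
p₀ = P(outcome | unexposed) = 23/1015 = 0.02266
Under exogeneity and monotonicity, PN = (p₁ − p₀) / p₁.
PN = (0.22192 − 0.02266) / 0.22192 = 0.19926 / 0.22192 ≈ 0.8979

PN ≈ 0.898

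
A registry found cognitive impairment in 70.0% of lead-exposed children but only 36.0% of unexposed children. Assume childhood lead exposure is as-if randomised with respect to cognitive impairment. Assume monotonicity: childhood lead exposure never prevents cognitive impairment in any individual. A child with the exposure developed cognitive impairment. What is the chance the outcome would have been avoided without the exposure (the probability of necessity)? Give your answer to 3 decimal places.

p₁ = 0.7, p₀ = 0.36.
Under exogeneity and monotonicity, PN = (p₁ − p₀) / p₁.
PN = (0.7 − 0.36) / 0.7 = 0.34 / 0.7 ≈ 0.4857

PN ≈ 0.486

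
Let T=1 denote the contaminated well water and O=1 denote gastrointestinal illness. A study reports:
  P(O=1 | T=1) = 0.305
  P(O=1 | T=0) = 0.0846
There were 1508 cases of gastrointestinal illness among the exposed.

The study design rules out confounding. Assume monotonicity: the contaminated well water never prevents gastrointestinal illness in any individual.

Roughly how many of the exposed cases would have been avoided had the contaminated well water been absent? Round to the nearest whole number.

Let p₁ = 0.305, p₀ = 0.0846.
PN = (p₁ − p₀)/p₁ = (0.305 − 0.0846) / 0.305 ≈ 0.72262.
Attributable cases ≈ PN × (exposed cases) = 0.72262 × 1508 ≈ 1089.72.

about 1090 cases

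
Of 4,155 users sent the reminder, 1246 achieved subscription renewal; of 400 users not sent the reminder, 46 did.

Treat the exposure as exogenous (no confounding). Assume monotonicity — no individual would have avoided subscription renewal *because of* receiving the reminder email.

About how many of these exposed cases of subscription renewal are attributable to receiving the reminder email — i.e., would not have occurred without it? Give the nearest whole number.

about 768 cases

p₁ = P(outcome | exposed) = 1246/4155 = 0.29988
p₀ = P(outcome | unexposed) = 46/400 = 0.115
PN = (p₁ − p₀)/p₁ = (0.29988 − 0.115) / 0.29988 ≈ 0.61651.
Attributable cases ≈ PN × (exposed cases) = 0.61651 × 1246 ≈ 768.18.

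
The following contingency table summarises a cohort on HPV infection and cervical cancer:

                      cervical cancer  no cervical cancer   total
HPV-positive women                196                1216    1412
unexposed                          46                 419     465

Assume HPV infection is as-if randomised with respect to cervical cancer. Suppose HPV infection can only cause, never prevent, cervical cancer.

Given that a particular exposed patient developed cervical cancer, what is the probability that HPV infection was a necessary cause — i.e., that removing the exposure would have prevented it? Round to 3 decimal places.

p₁ = P(outcome | exposed) = 196/1412 = 0.13881
p₀ = P(outcome | unexposed) = 46/465 = 0.098925
Under exogeneity and monotonicity, PN = (p₁ − p₀)/p₁.
PN = (0.13881 − 0.098925) / 0.13881 ≈ 0.2873

PN ≈ 0.287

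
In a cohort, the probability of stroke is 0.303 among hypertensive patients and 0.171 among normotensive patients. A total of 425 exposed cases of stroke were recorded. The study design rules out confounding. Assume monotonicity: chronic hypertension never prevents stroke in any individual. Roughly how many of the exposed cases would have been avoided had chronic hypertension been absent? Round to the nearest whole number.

Let p₁ = 0.303, p₀ = 0.171.
PN = (p₁ − p₀)/p₁ = (0.303 − 0.171) / 0.303 ≈ 0.43564.
Attributable cases ≈ PN × (exposed cases) = 0.43564 × 425 ≈ 185.15.

about 185 cases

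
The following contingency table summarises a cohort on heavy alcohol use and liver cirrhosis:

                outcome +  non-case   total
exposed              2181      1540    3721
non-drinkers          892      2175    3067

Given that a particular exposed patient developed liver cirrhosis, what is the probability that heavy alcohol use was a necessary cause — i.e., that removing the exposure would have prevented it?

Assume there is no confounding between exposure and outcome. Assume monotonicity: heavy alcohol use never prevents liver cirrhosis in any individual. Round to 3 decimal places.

PN ≈ 0.504

p₁ = P(outcome | exposed) = 2181/3721 = 0.58613
p₀ = P(outcome | unexposed) = 892/3067 = 0.29084
Under exogeneity and monotonicity, PN = (p₁ − p₀) / p₁.
PN = (0.58613 − 0.29084) / 0.58613 = 0.29529 / 0.58613 ≈ 0.5038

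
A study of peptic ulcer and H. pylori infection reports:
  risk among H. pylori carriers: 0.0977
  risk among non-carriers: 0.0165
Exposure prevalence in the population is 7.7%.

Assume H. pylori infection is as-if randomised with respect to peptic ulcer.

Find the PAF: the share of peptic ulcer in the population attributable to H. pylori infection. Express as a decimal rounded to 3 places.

Let p₁ = 0.0977, p₀ = 0.0165.
Overall risk P(Y=1) = π·p₁ + (1−π)·p₀ = 0.077×0.0977 + 0.923×0.0165 = 0.022752.
Under exogeneity, PAF = [P(Y=1) − p₀] / P(Y=1).
PAF = (0.022752 − 0.0165) / 0.022752 ≈ 0.2748

PAF ≈ 0.275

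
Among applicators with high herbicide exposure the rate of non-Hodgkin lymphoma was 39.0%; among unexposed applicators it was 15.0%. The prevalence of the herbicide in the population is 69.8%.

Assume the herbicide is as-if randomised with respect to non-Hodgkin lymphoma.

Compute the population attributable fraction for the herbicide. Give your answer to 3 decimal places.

PAF ≈ 0.528

p₁ = 0.39, p₀ = 0.15.
Overall risk P(Y=1) = π·p₁ + (1−π)·p₀ = 0.698×0.39 + 0.302×0.15 = 0.31752.
Under exogeneity, PAF = [P(Y=1) − p₀] / P(Y=1).
PAF = (0.31752 − 0.15) / 0.31752 ≈ 0.5276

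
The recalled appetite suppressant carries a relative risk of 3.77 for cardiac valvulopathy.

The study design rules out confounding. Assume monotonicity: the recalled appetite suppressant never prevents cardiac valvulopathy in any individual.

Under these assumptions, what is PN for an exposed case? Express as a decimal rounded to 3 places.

PN ≈ 0.735

Under exogeneity and monotonicity, PN = (RR − 1) / RR = 1 − 1/RR.
PN = (3.77 − 1) / 3.77 = 2.77 / 3.77 ≈ 0.7347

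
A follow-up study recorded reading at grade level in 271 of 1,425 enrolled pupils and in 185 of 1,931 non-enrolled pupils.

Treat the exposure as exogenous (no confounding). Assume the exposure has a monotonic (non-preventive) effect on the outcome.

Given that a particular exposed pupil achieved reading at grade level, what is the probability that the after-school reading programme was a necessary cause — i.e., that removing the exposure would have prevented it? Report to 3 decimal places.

p₁ = P(outcome | exposed) = 271/1425 = 0.19018
p₀ = P(outcome | unexposed) = 185/1931 = 0.095805
Under exogeneity and monotonicity, PN = (p₁ − p₀) / p₁.
PN = (0.19018 − 0.095805) / 0.19018 = 0.09437 / 0.19018 ≈ 0.4962

PN ≈ 0.496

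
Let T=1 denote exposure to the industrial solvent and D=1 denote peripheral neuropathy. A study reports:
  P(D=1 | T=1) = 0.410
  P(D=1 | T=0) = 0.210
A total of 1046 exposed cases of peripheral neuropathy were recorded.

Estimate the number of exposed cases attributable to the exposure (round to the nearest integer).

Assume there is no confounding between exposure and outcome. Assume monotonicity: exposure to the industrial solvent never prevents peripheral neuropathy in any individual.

about 510 cases

Let p₁ = 0.41, p₀ = 0.21.
PN = (p₁ − p₀)/p₁ = (0.41 − 0.21) / 0.41 ≈ 0.48780.
Attributable cases ≈ PN × (exposed cases) = 0.48780 × 1046 ≈ 510.24.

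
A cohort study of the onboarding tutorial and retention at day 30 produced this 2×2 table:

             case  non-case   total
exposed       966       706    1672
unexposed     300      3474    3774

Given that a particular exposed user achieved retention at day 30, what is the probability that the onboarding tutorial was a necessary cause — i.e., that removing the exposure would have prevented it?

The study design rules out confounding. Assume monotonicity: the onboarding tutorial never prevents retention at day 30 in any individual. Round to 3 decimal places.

p₁ = P(outcome | exposed) = 966/1672 = 0.57775
p₀ = P(outcome | unexposed) = 300/3774 = 0.079491
Under exogeneity and monotonicity, PN = (p₁ − p₀)/p₁.
PN = (0.57775 − 0.079491) / 0.57775 ≈ 0.8624

PN ≈ 0.862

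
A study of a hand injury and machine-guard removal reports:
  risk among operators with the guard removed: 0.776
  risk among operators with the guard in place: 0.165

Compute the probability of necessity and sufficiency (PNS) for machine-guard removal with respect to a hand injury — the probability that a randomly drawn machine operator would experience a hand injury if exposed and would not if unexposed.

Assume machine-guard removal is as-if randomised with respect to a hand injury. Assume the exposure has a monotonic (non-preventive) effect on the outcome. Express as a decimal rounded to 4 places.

Let p₁ = 0.776, p₀ = 0.165.
Under exogeneity and monotonicity, PNS = p₁ − p₀.
PNS = 0.776 − 0.165 = 0.611

PNS ≈ 0.6110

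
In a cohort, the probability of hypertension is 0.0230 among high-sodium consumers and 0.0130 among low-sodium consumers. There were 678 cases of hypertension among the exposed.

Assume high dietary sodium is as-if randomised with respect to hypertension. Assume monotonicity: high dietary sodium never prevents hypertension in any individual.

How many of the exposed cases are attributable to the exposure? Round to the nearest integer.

about 295 cases

Let p₁ = 0.023, p₀ = 0.013.
PN = (p₁ − p₀)/p₁ = (0.023 − 0.013) / 0.023 ≈ 0.43478.
Attributable cases ≈ PN × (exposed cases) = 0.43478 × 678 ≈ 294.78.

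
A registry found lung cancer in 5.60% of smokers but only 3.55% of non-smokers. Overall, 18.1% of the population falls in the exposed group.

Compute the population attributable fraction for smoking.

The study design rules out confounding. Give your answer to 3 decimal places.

p₁ = 0.056, p₀ = 0.0355.
Overall risk P(Y=1) = π·p₁ + (1−π)·p₀ = 0.181×0.056 + 0.819×0.0355 = 0.03921.
Under exogeneity, PAF = [P(Y=1) − p₀] / P(Y=1).
PAF = (0.03921 − 0.0355) / 0.03921 ≈ 0.0946

PAF ≈ 0.095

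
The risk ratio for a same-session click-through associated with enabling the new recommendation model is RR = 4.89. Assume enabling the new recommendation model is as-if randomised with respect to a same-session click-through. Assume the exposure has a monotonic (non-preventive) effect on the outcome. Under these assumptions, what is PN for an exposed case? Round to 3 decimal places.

Under exogeneity and monotonicity, PN = (RR − 1) / RR = 1 − 1/RR.
PN = (4.89 − 1) / 4.89 = 3.89 / 4.89 ≈ 0.7955

PN ≈ 0.796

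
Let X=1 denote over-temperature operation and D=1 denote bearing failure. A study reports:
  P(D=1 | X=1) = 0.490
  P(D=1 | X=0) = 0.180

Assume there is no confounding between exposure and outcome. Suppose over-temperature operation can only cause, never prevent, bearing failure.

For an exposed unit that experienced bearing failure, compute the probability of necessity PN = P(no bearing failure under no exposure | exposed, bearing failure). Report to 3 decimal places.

PN ≈ 0.633

Let p₁ = 0.49, p₀ = 0.18.
Under exogeneity and monotonicity, PN = (p₁ − p₀) / p₁.
PN = (0.49 − 0.18) / 0.49 = 0.31 / 0.49 ≈ 0.6327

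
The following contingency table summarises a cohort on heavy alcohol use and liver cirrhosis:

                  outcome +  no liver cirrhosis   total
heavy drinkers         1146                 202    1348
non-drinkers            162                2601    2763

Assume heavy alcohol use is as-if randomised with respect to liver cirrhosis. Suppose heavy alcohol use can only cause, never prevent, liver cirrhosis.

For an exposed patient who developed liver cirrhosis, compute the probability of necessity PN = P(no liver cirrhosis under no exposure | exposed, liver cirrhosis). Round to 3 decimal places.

p₁ = P(outcome | exposed) = 1146/1348 = 0.85015
p₀ = P(outcome | unexposed) = 162/2763 = 0.058632
Under exogeneity and monotonicity, PN = (p₁ − p₀)/p₁.
PN = (0.85015 − 0.058632) / 0.85015 ≈ 0.9310

PN ≈ 0.931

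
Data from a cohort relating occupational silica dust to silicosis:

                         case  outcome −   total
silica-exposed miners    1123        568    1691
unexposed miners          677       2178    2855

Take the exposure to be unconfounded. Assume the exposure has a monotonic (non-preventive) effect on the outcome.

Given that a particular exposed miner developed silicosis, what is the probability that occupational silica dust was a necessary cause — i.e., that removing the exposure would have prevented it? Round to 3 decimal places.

PN ≈ 0.643

p₁ = P(outcome | exposed) = 1123/1691 = 0.6641
p₀ = P(outcome | unexposed) = 677/2855 = 0.23713
Under exogeneity and monotonicity, PN = (p₁ − p₀)/p₁.
PN = (0.6641 − 0.23713) / 0.6641 ≈ 0.6429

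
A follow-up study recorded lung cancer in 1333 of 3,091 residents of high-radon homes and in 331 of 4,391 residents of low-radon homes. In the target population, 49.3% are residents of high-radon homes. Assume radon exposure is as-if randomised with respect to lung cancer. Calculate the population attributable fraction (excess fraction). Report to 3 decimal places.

p₁ = P(outcome | exposed) = 1333/3091 = 0.43125
p₀ = P(outcome | unexposed) = 331/4391 = 0.075381
Overall risk P(Y=1) = π·p₁ + (1−π)·p₀ = 0.493×0.43125 + 0.507×0.075381 = 0.25083.
Under exogeneity, PAF = [P(Y=1) − p₀] / P(Y=1).
PAF = (0.25083 − 0.075381) / 0.25083 ≈ 0.6995

PAF ≈ 0.699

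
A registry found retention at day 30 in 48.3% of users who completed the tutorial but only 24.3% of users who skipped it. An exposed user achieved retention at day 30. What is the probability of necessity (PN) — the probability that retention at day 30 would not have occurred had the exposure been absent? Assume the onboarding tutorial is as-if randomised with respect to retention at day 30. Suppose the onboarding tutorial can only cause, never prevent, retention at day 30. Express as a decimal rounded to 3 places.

p₁ = 0.483, p₀ = 0.243.
Under exogeneity and monotonicity, PN = (p₁ − p₀) / p₁.
PN = (0.483 − 0.243) / 0.483 = 0.24 / 0.483 ≈ 0.4969

PN ≈ 0.497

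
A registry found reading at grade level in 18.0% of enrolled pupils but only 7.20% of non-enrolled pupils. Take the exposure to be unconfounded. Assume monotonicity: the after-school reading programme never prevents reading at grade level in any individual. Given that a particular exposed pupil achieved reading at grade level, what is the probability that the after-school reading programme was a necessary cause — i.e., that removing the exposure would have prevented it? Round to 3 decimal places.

PN ≈ 0.600

p₁ = 0.18, p₀ = 0.072.
Under exogeneity and monotonicity, PN = (p₁ − p₀) / p₁.
PN = (0.18 − 0.072) / 0.18 = 0.108 / 0.18 ≈ 0.6000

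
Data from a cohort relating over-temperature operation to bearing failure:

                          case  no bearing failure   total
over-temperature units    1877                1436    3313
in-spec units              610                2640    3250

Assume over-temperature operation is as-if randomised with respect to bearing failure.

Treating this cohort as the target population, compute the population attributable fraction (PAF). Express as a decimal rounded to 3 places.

PAF ≈ 0.505

p₁ = P(outcome | exposed) = 1877/3313 = 0.56656
p₀ = P(outcome | unexposed) = 610/3250 = 0.18769
Exposure prevalence π = 3313/6563 = 0.5048; overall risk P(Y=1) = 0.37894.
Under exogeneity, PAF = [P(Y=1) − p₀]/P(Y=1).
PAF = (0.37894 − 0.18769) / 0.37894 ≈ 0.5047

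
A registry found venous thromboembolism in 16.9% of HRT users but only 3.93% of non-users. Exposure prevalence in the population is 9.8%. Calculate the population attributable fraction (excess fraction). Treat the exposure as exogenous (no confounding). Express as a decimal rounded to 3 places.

p₁ = 0.169, p₀ = 0.0393.
Overall risk P(Y=1) = π·p₁ + (1−π)·p₀ = 0.098×0.169 + 0.902×0.0393 = 0.052011.
Under exogeneity, PAF = [P(Y=1) − p₀] / P(Y=1).
PAF = (0.052011 − 0.0393) / 0.052011 ≈ 0.2444

PAF ≈ 0.244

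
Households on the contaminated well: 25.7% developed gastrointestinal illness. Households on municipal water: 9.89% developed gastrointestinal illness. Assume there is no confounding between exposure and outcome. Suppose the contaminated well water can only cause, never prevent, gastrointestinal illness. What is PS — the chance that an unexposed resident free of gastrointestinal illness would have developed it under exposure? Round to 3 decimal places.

PS ≈ 0.175

p₁ = 0.257, p₀ = 0.0989.
Under exogeneity and monotonicity, PS = (p₁ − p₀) / (1 − p₀).
PS = (0.257 − 0.0989) / (1 − 0.0989) = 0.1581 / 0.9011 ≈ 0.1755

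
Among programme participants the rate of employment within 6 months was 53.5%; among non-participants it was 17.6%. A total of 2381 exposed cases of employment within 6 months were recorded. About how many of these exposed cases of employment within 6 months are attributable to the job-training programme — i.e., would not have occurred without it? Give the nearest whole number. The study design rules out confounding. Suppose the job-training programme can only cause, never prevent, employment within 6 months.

about 1598 cases

p₁ = 0.535, p₀ = 0.176.
PN = (p₁ − p₀)/p₁ = (0.535 − 0.176) / 0.535 ≈ 0.67103.
Attributable cases ≈ PN × (exposed cases) = 0.67103 × 2381 ≈ 1597.72.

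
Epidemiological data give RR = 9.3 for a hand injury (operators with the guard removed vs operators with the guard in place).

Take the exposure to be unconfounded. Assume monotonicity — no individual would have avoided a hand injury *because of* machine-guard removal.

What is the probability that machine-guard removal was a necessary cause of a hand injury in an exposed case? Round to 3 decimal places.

PN ≈ 0.892

Under exogeneity and monotonicity, PN = (RR − 1) / RR = 1 − 1/RR.
PN = (9.3 − 1) / 9.3 = 8.3 / 9.3 ≈ 0.8925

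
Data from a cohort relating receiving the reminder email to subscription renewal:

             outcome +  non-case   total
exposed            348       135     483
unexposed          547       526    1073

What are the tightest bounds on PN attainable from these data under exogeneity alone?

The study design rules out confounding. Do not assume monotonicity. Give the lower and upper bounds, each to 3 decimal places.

p₁ = P(outcome | exposed) = 348/483 = 0.7205
p₀ = P(outcome | unexposed) = 547/1073 = 0.50979
Under exogeneity alone the bounds on PN are max{0,(p₁−p₀)/p₁} ≤ PN ≤ min{1,(1−p₀)/p₁}.
  lower = (p₁ − p₀)/p₁ = 0.21071 / 0.7205 ≈ 0.2925
  upper = min{1, (1 − p₀)/p₁} = 0.49021 / 0.7205 ≈ 0.6804

0.292 ≤ PN ≤ 0.680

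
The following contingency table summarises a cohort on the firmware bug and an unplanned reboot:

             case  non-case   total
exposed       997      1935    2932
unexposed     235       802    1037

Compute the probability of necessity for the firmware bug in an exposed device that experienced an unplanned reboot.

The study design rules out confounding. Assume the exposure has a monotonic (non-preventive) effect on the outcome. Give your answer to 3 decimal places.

PN ≈ 0.334

p₁ = P(outcome | exposed) = 997/2932 = 0.34004
p₀ = P(outcome | unexposed) = 235/1037 = 0.22662
Under exogeneity and monotonicity, PN = (p₁ − p₀) / p₁.
PN = (0.34004 − 0.22662) / 0.34004 = 0.11343 / 0.34004 ≈ 0.3336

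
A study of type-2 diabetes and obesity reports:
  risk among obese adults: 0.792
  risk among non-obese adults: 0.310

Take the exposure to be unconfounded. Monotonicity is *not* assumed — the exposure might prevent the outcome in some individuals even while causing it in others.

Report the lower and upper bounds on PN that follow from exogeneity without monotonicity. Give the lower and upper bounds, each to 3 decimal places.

0.609 ≤ PN ≤ 0.871

Let p₁ = 0.792, p₀ = 0.31.
Under exogeneity alone the bounds on PN are max{0,(p₁−p₀)/p₁} ≤ PN ≤ min{1,(1−p₀)/p₁}.
  lower = (p₁ − p₀)/p₁ = 0.482 / 0.792 ≈ 0.6086
  upper = min{1, (1 − p₀)/p₁} = 0.69 / 0.792 ≈ 0.8712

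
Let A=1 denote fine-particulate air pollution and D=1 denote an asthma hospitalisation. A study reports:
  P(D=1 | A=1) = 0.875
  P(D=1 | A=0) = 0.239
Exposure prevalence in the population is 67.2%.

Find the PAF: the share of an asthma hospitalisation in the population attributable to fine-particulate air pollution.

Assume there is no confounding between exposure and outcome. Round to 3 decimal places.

PAF ≈ 0.641

Let p₁ = 0.875, p₀ = 0.239.
Overall risk P(Y=1) = π·p₁ + (1−π)·p₀ = 0.672×0.875 + 0.328×0.239 = 0.66639.
Under exogeneity, PAF = [P(Y=1) − p₀] / P(Y=1).
PAF = (0.66639 − 0.239) / 0.66639 ≈ 0.6414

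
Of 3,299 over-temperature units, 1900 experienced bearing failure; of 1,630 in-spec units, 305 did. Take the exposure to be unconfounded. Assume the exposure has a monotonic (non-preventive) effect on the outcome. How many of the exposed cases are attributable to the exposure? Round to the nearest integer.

p₁ = P(outcome | exposed) = 1900/3299 = 0.57593
p₀ = P(outcome | unexposed) = 305/1630 = 0.18712
PN = (p₁ − p₀)/p₁ = (0.57593 − 0.18712) / 0.57593 ≈ 0.67511.
Attributable cases ≈ PN × (exposed cases) = 0.67511 × 1900 ≈ 1282.70.

about 1283 cases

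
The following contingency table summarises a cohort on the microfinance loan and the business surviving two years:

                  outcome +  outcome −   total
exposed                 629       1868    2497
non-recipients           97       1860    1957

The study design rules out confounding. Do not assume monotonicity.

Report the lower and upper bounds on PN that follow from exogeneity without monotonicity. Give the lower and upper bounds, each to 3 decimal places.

0.803 ≤ PN ≤ 1.000

p₁ = P(outcome | exposed) = 629/2497 = 0.2519
p₀ = P(outcome | unexposed) = 97/1957 = 0.049566
Under exogeneity alone the bounds on PN are max{0,(p₁−p₀)/p₁} ≤ PN ≤ min{1,(1−p₀)/p₁}.
  lower = (p₁ − p₀)/p₁ = 0.20234 / 0.2519 ≈ 0.8032
  upper = min{1, (1 − p₀)/p₁} = 0.95043 / 0.2519 ≈ 3.7730 → capped at 1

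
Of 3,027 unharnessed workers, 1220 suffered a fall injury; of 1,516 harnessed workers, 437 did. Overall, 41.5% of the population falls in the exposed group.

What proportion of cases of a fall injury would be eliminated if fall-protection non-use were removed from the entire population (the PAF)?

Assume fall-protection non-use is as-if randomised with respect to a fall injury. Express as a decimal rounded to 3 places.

p₁ = P(outcome | exposed) = 1220/3027 = 0.40304
p₀ = P(outcome | unexposed) = 437/1516 = 0.28826
Overall risk P(Y=1) = π·p₁ + (1−π)·p₀ = 0.415×0.40304 + 0.585×0.28826 = 0.33589.
Under exogeneity, PAF = [P(Y=1) − p₀] / P(Y=1).
PAF = (0.33589 − 0.28826) / 0.33589 ≈ 0.1418

PAF ≈ 0.142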